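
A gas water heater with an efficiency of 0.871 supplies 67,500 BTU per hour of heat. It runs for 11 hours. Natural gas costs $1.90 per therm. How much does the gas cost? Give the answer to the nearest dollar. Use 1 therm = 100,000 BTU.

$16

Heat delivered = 67,500 BTU/h × 11 h = 742,500 BTU
Gas input = 742,500 / 0.871 = 852,468 BTU
= 852,468 / 100,000 = 8.525 therm
Cost = 8.525 × $1.90/therm = $16.20 ≈ $16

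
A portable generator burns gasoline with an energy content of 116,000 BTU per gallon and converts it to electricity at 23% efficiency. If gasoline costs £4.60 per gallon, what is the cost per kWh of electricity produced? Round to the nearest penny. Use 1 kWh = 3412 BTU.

Electrical output per gallon = 116,000 BTU × 0.23 / 3412 BTU/kWh = 7.819 kWh
Cost per kWh = £4.60 / 7.819 kWh = £0.588

£0.59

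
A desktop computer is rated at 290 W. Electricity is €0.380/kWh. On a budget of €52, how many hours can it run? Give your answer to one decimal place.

471.9 h

Energy budget = €52 / €0.380 per kWh = 136.8 kWh = 136,842 Wh
Runtime = 136,842 Wh / 290 W = 471.9 h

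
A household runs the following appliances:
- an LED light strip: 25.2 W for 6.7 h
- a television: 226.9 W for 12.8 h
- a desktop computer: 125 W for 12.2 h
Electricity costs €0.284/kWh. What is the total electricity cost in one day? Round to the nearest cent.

€1.31

LED light strip: 25.2 W × 6.7 h = 169 Wh = 0.1688 kWh
television: 226.9 W × 12.8 h = 2,904 Wh = 2.904 kWh
desktop computer: 125 W × 12.2 h = 1,525 Wh = 1.525 kWh
Total energy = 0.1688 + 2.904 + 1.525 = 4.598 kWh
Cost = 4.598 kWh × €0.284 = €1.31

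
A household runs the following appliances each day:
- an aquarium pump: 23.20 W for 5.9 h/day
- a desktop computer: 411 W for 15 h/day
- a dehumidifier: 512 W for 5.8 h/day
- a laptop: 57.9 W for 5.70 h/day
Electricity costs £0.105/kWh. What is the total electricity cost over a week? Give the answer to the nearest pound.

£7

aquarium pump: 23.20 W × 5.9 h × 7 d = 958 Wh = 0.9582 kWh
desktop computer: 411 W × 15 h × 7 d = 43,155 Wh = 43.16 kWh
dehumidifier: 512 W × 5.8 h × 7 d = 20,787 Wh = 20.79 kWh
laptop: 57.9 W × 5.70 h × 7 d = 2,310 Wh = 2.31 kWh
Total energy = 0.9582 + 43.16 + 20.79 + 2.31 = 67.21 kWh
Cost = 67.21 kWh × £0.105 = £7.06 ≈ £7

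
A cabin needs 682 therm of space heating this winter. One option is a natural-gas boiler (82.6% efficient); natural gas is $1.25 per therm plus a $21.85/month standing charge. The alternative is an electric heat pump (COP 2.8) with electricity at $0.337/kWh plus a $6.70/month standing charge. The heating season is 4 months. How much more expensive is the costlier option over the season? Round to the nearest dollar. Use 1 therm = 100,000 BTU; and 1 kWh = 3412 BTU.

$1313

Heat load = 682 therm × 100,000 = 68,200,000 BTU
Gas: input = 68,200,000 / 0.826 = 82,566,586 BTU = 825.7 therm → 825.7 × $1.25 = $1,032.08; + 4 × $21.85 standing = $1,119.48
Heat pump: 68,200,000 BTU / 3412 = 19,990 kWh heat; / 2.8 = 7,139 kWh in → × $0.337 = $2,405.73; + 4 × $6.70 standing = $2,432.53
Difference = |$1,119.48 − $2,432.53| = $1,313.05 ≈ $1313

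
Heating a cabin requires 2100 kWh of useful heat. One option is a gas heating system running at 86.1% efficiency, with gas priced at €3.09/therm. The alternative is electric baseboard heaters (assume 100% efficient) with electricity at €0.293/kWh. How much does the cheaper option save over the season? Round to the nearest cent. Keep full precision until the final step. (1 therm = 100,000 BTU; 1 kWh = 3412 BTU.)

€358.15

Heat load = 2100 kWh × 3412 = 7,165,200 BTU
Gas: input = 7,165,200 / 0.861 = 8,321,951 BTU = 83.22 therm → 83.22 × €3.09 = €257.15
Electric: 7,165,200 BTU / 3412 = 2,100 kWh → × €0.293 = €615.30
Difference = |€257.15 − €615.30| = €358.15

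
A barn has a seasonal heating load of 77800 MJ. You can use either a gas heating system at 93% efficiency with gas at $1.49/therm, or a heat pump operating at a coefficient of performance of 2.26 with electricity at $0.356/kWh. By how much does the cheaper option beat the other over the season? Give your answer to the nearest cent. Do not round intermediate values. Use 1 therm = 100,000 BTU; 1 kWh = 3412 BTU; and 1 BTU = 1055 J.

Heat load = 77800 MJ = 77,800,000,000 J / 1055 = 73,744,076 BTU
Gas: input = 73,744,076 / 0.93 = 79,294,705 BTU = 792.9 therm → 792.9 × $1.49 = $1,181.49
Heat pump: 73,744,076 BTU / 3412 = 21,610 kWh heat; / 2.26 = 9,563 kWh in → × $0.356 = $3,404.55
Difference = |$1,181.49 − $3,404.55| = $2,223.06

$2223.06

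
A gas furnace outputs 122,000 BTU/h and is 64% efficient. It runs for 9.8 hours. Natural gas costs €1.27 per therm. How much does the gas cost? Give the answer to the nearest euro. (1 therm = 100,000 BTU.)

€24

Heat delivered = 122,000 BTU/h × 9.8 h = 1,195,600 BTU
Gas input = 1,195,600 / 0.64 = 1,868,125 BTU
= 1,868,125 / 100,000 = 18.68 therm
Cost = 18.68 × €1.27/therm = €23.73 ≈ €24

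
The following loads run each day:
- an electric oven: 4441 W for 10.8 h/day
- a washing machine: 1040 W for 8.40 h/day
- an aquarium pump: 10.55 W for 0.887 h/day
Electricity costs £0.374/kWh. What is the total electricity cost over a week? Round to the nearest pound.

£148

electric oven: 4441 W × 10.8 h × 7 d = 335,740 Wh = 335.7 kWh
washing machine: 1040 W × 8.40 h × 7 d = 61,152 Wh = 61.15 kWh
aquarium pump: 10.55 W × 0.887 h × 7 d = 66 Wh = 0.0655 kWh
Total energy = 335.7 + 61.15 + 0.0655 = 397 kWh
Cost = 397 kWh × £0.374 = £148.46 ≈ £148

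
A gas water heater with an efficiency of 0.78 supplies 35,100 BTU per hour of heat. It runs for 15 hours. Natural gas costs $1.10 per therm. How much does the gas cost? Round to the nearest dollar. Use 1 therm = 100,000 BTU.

$7

Heat delivered = 35,100 BTU/h × 15 h = 526,500 BTU
Gas input = 526,500 / 0.78 = 675,000 BTU
= 675,000 / 100,000 = 6.75 therm
Cost = 6.75 × $1.10/therm = $7.43 ≈ $7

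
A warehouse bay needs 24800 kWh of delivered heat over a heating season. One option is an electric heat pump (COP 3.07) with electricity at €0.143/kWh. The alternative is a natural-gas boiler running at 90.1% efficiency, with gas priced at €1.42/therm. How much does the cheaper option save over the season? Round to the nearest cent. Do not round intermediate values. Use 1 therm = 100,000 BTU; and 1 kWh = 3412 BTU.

€178.42

Heat load = 24800 kWh × 3412 = 84,617,600 BTU
Gas: input = 84,617,600 / 0.901 = 93,915,205 BTU = 939.2 therm → 939.2 × €1.42 = €1,333.60
Heat pump: 84,617,600 BTU / 3412 = 24,800 kWh heat; / 3.07 = 8,078 kWh in → × €0.143 = €1,155.18
Difference = |€1,333.60 − €1,155.18| = €178.42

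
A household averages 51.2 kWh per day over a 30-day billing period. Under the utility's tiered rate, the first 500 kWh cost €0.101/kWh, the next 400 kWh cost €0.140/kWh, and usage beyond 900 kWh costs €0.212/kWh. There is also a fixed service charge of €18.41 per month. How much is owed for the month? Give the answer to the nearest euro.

€260

Usage = 51.2 kWh/day × 30 days = 1536 kWh
First 500 kWh × €0.101 = €50.50
Next 400 kWh × €0.140 = €56.00
Remaining 636 kWh × €0.212 = €134.83
Energy charge = €241.33; + service €18.41 = €259.74 ≈ €260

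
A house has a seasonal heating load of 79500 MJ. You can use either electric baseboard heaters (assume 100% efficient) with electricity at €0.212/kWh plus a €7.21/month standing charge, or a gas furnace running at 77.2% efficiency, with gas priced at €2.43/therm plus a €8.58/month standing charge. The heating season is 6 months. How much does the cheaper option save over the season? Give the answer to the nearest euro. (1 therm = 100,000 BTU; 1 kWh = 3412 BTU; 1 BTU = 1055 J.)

Heat load = 79500 MJ = 79,500,000,000 J / 1055 = 75,355,450 BTU
Gas: input = 75,355,450 / 0.772 = 97,610,687 BTU = 976.1 therm → 976.1 × €2.43 = €2,371.94; + 6 × €8.58 standing = €2,423.42
Electric: 75,355,450 BTU / 3412 = 22,090 kWh → × €0.212 = €4,682.11; + 6 × €7.21 standing = €4,725.37
Difference = |€2,423.42 − €4,725.37| = €2,301.95 ≈ €2302

€2302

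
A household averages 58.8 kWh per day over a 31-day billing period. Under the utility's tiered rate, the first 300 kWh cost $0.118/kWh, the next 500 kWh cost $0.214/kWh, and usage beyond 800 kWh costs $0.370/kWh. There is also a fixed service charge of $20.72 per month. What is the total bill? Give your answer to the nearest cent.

Usage = 58.8 kWh/day × 31 days = 1822.8 kWh
First 300 kWh × $0.118 = $35.40
Next 500 kWh × $0.214 = $107.00
Remaining 1022.8 kWh × $0.370 = $378.44
Energy charge = $520.84; + service $20.72 = $541.56

$541.56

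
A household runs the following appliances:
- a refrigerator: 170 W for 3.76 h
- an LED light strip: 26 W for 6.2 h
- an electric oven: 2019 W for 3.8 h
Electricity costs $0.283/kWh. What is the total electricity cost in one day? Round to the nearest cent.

refrigerator: 170 W × 3.76 h = 639 Wh = 0.6392 kWh
LED light strip: 26 W × 6.2 h = 161 Wh = 0.1612 kWh
electric oven: 2019 W × 3.8 h = 7,672 Wh = 7.672 kWh
Total energy = 0.6392 + 0.1612 + 7.672 = 8.473 kWh
Cost = 8.473 kWh × $0.283 = $2.40

$2.40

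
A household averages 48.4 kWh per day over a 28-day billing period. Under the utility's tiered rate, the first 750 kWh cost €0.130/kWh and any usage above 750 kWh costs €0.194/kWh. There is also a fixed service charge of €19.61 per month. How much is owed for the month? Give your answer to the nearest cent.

€234.52

Usage = 48.4 kWh/day × 28 days = 1355.2 kWh
First 750 kWh × €0.130 = €97.50
Remaining 605.2 kWh × €0.194 = €117.41
Energy charge = €214.91; + service €19.61 = €234.52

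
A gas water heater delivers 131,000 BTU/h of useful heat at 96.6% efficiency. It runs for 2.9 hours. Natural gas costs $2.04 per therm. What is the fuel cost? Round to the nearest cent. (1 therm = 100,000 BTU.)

$8.02

Heat delivered = 131,000 BTU/h × 2.9 h = 379,900 BTU
Gas input = 379,900 / 0.966 = 393,271 BTU
= 393,271 / 100,000 = 3.933 therm
Cost = 3.933 × $2.04/therm = $8.02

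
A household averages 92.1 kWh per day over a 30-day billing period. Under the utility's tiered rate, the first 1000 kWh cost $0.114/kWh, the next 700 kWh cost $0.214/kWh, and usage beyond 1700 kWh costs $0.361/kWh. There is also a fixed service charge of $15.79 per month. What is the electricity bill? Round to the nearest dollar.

$663

Usage = 92.1 kWh/day × 30 days = 2763 kWh
First 1000 kWh × $0.114 = $114.00
Next 700 kWh × $0.214 = $149.80
Remaining 1063 kWh × $0.361 = $383.74
Energy charge = $647.54; + service $15.79 = $663.33 ≈ $663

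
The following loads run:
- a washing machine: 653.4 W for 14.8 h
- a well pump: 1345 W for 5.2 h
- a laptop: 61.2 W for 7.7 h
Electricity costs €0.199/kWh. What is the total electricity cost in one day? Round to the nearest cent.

washing machine: 653.4 W × 14.8 h = 9,670 Wh = 9.67 kWh
well pump: 1345 W × 5.2 h = 6,994 Wh = 6.994 kWh
laptop: 61.2 W × 7.7 h = 471 Wh = 0.4712 kWh
Total energy = 9.67 + 6.994 + 0.4712 = 17.14 kWh
Cost = 17.14 kWh × €0.199 = €3.41

€3.41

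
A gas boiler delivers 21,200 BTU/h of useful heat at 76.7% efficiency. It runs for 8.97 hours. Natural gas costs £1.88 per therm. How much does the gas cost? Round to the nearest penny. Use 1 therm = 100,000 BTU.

£4.66

Heat delivered = 21,200 BTU/h × 8.97 h = 190,164 BTU
Gas input = 190,164 / 0.767 = 247,932 BTU
= 247,932 / 100,000 = 2.479 therm
Cost = 2.479 × £1.88/therm = £4.66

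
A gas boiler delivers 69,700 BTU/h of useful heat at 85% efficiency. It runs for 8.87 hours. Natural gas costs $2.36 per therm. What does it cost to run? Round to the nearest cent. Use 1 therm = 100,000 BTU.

$17.17

Heat delivered = 69,700 BTU/h × 8.87 h = 618,239 BTU
Gas input = 618,239 / 0.85 = 727,340 BTU
= 727,340 / 100,000 = 7.273 therm
Cost = 7.273 × $2.36/therm = $17.17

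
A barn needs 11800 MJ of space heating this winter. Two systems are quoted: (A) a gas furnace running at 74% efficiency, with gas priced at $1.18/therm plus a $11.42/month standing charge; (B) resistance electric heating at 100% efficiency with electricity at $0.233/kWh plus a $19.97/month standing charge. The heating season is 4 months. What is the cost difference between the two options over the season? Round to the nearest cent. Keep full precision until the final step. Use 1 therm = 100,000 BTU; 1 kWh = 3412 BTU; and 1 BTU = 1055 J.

$619.64

Heat load = 11800 MJ = 11,800,000,000 J / 1055 = 11,184,834 BTU
Gas: input = 11,184,834 / 0.74 = 15,114,641 BTU = 151.1 therm → 151.1 × $1.18 = $178.35; + 4 × $11.42 standing = $224.03
Electric: 11,184,834 BTU / 3412 = 3,278 kWh → × $0.233 = $763.79; + 4 × $19.97 standing = $843.67
Difference = |$224.03 − $843.67| = $619.64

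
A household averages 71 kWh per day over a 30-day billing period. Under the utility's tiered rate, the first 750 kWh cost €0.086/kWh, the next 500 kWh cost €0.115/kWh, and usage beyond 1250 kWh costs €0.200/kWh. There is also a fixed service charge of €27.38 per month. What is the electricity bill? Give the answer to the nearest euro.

€325

Usage = 71 kWh/day × 30 days = 2130 kWh
First 750 kWh × €0.086 = €64.50
Next 500 kWh × €0.115 = €57.50
Remaining 880 kWh × €0.200 = €176.00
Energy charge = €298.00; + service €27.38 = €325.38 ≈ €325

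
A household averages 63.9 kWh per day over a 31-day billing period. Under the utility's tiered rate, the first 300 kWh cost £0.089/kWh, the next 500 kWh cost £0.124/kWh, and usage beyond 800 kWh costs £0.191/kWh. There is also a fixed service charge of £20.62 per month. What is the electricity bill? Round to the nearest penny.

Usage = 63.9 kWh/day × 31 days = 1980.9 kWh
First 300 kWh × £0.089 = £26.70
Next 500 kWh × £0.124 = £62.00
Remaining 1180.9 kWh × £0.191 = £225.55
Energy charge = £314.25; + service £20.62 = £334.87

£334.87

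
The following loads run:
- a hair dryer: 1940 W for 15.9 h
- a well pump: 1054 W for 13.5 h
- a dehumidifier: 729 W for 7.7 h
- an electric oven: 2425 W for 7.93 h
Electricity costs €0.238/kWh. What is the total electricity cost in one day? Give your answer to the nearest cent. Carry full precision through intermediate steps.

€16.64

hair dryer: 1940 W × 15.9 h = 30,846 Wh = 30.85 kWh
well pump: 1054 W × 13.5 h = 14,229 Wh = 14.23 kWh
dehumidifier: 729 W × 7.7 h = 5,613 Wh = 5.613 kWh
electric oven: 2425 W × 7.93 h = 19,230 Wh = 19.23 kWh
Total energy = 30.85 + 14.23 + 5.613 + 19.23 = 69.92 kWh
Cost = 69.92 kWh × €0.238 = €16.64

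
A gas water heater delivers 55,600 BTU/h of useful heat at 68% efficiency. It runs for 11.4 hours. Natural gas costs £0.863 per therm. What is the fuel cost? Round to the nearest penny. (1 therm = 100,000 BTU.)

£8.04

Heat delivered = 55,600 BTU/h × 11.4 h = 633,840 BTU
Gas input = 633,840 / 0.68 = 932,118 BTU
= 932,118 / 100,000 = 9.321 therm
Cost = 9.321 × £0.863/therm = £8.04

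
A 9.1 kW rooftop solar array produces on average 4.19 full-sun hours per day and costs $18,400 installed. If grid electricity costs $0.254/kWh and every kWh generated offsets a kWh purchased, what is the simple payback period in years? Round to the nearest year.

5 years

Daily generation = 9.1 kW × 4.19 h = 38.13 kWh
Annual generation = 38.13 × 365 = 13917 kWh
Annual savings = 13917 × $0.254 = $3,534.94
Payback = $18,400 / $3,534.94 = 5.21 years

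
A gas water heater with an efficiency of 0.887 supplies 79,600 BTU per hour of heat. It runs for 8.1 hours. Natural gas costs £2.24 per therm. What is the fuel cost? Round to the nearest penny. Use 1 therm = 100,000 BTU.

£16.28

Heat delivered = 79,600 BTU/h × 8.1 h = 644,760 BTU
Gas input = 644,760 / 0.887 = 726,900 BTU
= 726,900 / 100,000 = 7.269 therm
Cost = 7.269 × £2.24/therm = £16.28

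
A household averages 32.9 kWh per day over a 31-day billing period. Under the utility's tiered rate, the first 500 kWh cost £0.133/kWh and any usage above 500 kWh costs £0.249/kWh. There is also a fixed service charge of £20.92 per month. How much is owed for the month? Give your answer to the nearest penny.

Usage = 32.9 kWh/day × 31 days = 1019.9 kWh
First 500 kWh × £0.133 = £66.50
Remaining 519.9 kWh × £0.249 = £129.46
Energy charge = £195.96; + service £20.92 = £216.88

£216.88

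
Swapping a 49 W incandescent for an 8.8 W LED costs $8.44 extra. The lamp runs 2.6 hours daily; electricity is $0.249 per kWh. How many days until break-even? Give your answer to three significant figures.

324 days

Power saved = 49 − 8.8 = 40.2 W
Daily energy saved = 40.2 W × 2.6 h = 104.5 Wh = 0.10452 kWh
Daily savings = 0.10452 × $0.249 = $0.0260
Payback = $8.44 / $0.0260 per day = 324.3 days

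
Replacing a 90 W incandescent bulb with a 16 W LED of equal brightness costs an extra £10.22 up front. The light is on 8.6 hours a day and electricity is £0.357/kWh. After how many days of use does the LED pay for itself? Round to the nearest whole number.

Power saved = 90 − 16 = 74 W
Daily energy saved = 74 W × 8.6 h = 636.4 Wh = 0.6364 kWh
Daily savings = 0.6364 × £0.357 = £0.2272
Payback = £10.22 / £0.2272 per day = 44.98 days

45 days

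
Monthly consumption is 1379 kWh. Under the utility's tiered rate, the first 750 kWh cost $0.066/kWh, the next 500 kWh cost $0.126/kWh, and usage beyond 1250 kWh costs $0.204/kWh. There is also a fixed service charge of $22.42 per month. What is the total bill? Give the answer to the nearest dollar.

First 750 kWh × $0.066 = $49.50
Next 500 kWh × $0.126 = $63.00
Remaining 129 kWh × $0.204 = $26.32
Energy charge = $138.82; + service $22.42 = $161.24 ≈ $161

$161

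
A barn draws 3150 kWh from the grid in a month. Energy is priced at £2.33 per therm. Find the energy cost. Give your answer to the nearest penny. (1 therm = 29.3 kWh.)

£250.49

3150 kWh × (0.03413 therm/kWh) = 107.5 therm
Cost = 107.5 therm × £2.33/therm = £250.49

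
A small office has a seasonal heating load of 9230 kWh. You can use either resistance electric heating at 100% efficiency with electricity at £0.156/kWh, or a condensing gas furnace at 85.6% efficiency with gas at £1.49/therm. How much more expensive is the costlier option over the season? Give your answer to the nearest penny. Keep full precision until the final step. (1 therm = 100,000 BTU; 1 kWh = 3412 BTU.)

Heat load = 9230 kWh × 3412 = 31,492,760 BTU
Gas: input = 31,492,760 / 0.856 = 36,790,607 BTU = 367.9 therm → 367.9 × £1.49 = £548.18
Electric: 31,492,760 BTU / 3412 = 9,230 kWh → × £0.156 = £1,439.88
Difference = |£548.18 − £1,439.88| = £891.70

£891.70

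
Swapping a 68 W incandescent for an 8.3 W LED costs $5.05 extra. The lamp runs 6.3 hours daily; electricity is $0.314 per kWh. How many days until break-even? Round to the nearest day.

Power saved = 68 − 8.3 = 59.7 W
Daily energy saved = 59.7 W × 6.3 h = 376.1 Wh = 0.37611 kWh
Daily savings = 0.37611 × $0.314 = $0.1181
Payback = $5.05 / $0.1181 per day = 42.76 days

43 days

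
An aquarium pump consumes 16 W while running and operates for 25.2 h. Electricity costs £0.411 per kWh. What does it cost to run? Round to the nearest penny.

Energy = 16 W × 25.2 h = 403 Wh = 0.4032 kWh
Cost = 0.4032 kWh × £0.411/kWh = £0.17

£0.17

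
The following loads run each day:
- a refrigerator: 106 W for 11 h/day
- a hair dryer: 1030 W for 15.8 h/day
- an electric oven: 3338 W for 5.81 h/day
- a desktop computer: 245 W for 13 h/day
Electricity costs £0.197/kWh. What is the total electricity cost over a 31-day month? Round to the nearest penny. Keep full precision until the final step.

refrigerator: 106 W × 11 h × 31 d = 36,146 Wh = 36.15 kWh
hair dryer: 1030 W × 15.8 h × 31 d = 504,494 Wh = 504.5 kWh
electric oven: 3338 W × 5.81 h × 31 d = 601,207 Wh = 601.2 kWh
desktop computer: 245 W × 13 h × 31 d = 98,735 Wh = 98.73 kWh
Total energy = 36.15 + 504.5 + 601.2 + 98.73 = 1,241 kWh
Cost = 1,241 kWh × £0.197 = £244.39

£244.39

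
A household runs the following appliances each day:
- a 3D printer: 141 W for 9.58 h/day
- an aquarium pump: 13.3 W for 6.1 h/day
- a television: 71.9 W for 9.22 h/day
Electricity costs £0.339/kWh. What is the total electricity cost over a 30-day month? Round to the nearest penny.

3D printer: 141 W × 9.58 h × 30 d = 40,523 Wh = 40.52 kWh
aquarium pump: 13.3 W × 6.1 h × 30 d = 2,434 Wh = 2.434 kWh
television: 71.9 W × 9.22 h × 30 d = 19,888 Wh = 19.89 kWh
Total energy = 40.52 + 2.434 + 19.89 = 62.84 kWh
Cost = 62.84 kWh × £0.339 = £21.30

£21.30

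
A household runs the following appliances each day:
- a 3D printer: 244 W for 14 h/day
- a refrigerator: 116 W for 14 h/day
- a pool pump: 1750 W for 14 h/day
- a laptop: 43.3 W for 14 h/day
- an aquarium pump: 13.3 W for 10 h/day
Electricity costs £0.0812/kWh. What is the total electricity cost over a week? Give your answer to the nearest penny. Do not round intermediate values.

3D printer: 244 W × 14 h × 7 d = 23,912 Wh = 23.91 kWh
refrigerator: 116 W × 14 h × 7 d = 11,368 Wh = 11.37 kWh
pool pump: 1750 W × 14 h × 7 d = 171,500 Wh = 171.5 kWh
laptop: 43.3 W × 14 h × 7 d = 4,243 Wh = 4.243 kWh
aquarium pump: 13.3 W × 10 h × 7 d = 931 Wh = 0.931 kWh
Total energy = 23.91 + 11.37 + 171.5 + 4.243 + 0.931 = 212 kWh
Cost = 212 kWh × £0.0812 = £17.21

£17.21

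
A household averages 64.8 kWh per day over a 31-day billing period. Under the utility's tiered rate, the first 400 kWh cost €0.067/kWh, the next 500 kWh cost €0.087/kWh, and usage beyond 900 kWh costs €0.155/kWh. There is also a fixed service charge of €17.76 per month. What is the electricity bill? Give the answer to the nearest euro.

€260

Usage = 64.8 kWh/day × 31 days = 2008.8 kWh
First 400 kWh × €0.067 = €26.80
Next 500 kWh × €0.087 = €43.50
Remaining 1108.8 kWh × €0.155 = €171.86
Energy charge = €242.16; + service €17.76 = €259.92 ≈ €260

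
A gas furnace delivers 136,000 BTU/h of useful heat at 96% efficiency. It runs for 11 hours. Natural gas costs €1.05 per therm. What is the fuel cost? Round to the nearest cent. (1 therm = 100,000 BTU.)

Heat delivered = 136,000 BTU/h × 11 h = 1,496,000 BTU
Gas input = 1,496,000 / 0.96 = 1,558,333 BTU
= 1,558,333 / 100,000 = 15.58 therm
Cost = 15.58 × €1.05/therm = €16.36

€16.36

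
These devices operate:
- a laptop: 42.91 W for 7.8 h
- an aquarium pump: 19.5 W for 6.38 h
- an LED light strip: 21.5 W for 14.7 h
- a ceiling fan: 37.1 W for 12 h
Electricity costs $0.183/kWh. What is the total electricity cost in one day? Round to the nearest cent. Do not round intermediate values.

$0.22

laptop: 42.91 W × 7.8 h = 335 Wh = 0.3347 kWh
aquarium pump: 19.5 W × 6.38 h = 124 Wh = 0.1244 kWh
LED light strip: 21.5 W × 14.7 h = 316 Wh = 0.316 kWh
ceiling fan: 37.1 W × 12 h = 445 Wh = 0.4452 kWh
Total energy = 0.3347 + 0.1244 + 0.316 + 0.4452 = 1.22 kWh
Cost = 1.22 kWh × $0.183 = $0.22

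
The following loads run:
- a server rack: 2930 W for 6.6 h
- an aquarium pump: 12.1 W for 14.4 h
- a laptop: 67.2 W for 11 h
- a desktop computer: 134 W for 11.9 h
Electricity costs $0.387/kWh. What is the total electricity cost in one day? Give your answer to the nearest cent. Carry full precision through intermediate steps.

server rack: 2930 W × 6.6 h = 19,338 Wh = 19.34 kWh
aquarium pump: 12.1 W × 14.4 h = 174 Wh = 0.1742 kWh
laptop: 67.2 W × 11 h = 739 Wh = 0.7392 kWh
desktop computer: 134 W × 11.9 h = 1,595 Wh = 1.595 kWh
Total energy = 19.34 + 0.1742 + 0.7392 + 1.595 = 21.85 kWh
Cost = 21.85 kWh × $0.387 = $8.45

$8.45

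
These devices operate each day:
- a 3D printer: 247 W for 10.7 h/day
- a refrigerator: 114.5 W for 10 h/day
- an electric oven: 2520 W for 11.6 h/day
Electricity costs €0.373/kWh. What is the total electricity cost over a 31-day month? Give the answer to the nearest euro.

3D printer: 247 W × 10.7 h × 31 d = 81,930 Wh = 81.93 kWh
refrigerator: 114.5 W × 10 h × 31 d = 35,495 Wh = 35.49 kWh
electric oven: 2520 W × 11.6 h × 31 d = 906,192 Wh = 906.2 kWh
Total energy = 81.93 + 35.49 + 906.2 = 1,024 kWh
Cost = 1,024 kWh × €0.373 = €381.81 ≈ €382

€382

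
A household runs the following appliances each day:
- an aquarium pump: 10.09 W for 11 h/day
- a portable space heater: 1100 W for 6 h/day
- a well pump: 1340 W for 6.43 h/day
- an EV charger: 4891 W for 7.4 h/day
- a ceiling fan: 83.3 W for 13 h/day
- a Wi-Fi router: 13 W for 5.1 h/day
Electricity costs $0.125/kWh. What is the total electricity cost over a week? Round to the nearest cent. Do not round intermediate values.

$46.09

aquarium pump: 10.09 W × 11 h × 7 d = 777 Wh = 0.7769 kWh
portable space heater: 1100 W × 6 h × 7 d = 46,200 Wh = 46.2 kWh
well pump: 1340 W × 6.43 h × 7 d = 60,313 Wh = 60.31 kWh
EV charger: 4891 W × 7.4 h × 7 d = 253,354 Wh = 253.4 kWh
ceiling fan: 83.3 W × 13 h × 7 d = 7,580 Wh = 7.58 kWh
Wi-Fi router: 13 W × 5.1 h × 7 d = 464 Wh = 0.4641 kWh
Total energy = 0.7769 + 46.2 + 60.31 + 253.4 + 7.58 + 0.4641 = 368.7 kWh
Cost = 368.7 kWh × $0.125 = $46.09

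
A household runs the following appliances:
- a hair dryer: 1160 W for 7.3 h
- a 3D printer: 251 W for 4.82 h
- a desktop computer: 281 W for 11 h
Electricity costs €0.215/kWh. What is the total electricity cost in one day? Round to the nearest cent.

€2.75

hair dryer: 1160 W × 7.3 h = 8,468 Wh = 8.468 kWh
3D printer: 251 W × 4.82 h = 1,210 Wh = 1.21 kWh
desktop computer: 281 W × 11 h = 3,091 Wh = 3.091 kWh
Total energy = 8.468 + 1.21 + 3.091 = 12.77 kWh
Cost = 12.77 kWh × €0.215 = €2.75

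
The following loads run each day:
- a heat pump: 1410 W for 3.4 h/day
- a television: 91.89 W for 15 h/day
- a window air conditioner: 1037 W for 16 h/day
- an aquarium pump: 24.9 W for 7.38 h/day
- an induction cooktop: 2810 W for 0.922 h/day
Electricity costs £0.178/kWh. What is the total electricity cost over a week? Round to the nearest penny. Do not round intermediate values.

£31.82

heat pump: 1410 W × 3.4 h × 7 d = 33,558 Wh = 33.56 kWh
television: 91.89 W × 15 h × 7 d = 9,648 Wh = 9.648 kWh
window air conditioner: 1037 W × 16 h × 7 d = 116,144 Wh = 116.1 kWh
aquarium pump: 24.9 W × 7.38 h × 7 d = 1,286 Wh = 1.286 kWh
induction cooktop: 2810 W × 0.922 h × 7 d = 18,136 Wh = 18.14 kWh
Total energy = 33.56 + 9.648 + 116.1 + 1.286 + 18.14 = 178.8 kWh
Cost = 178.8 kWh × £0.178 = £31.82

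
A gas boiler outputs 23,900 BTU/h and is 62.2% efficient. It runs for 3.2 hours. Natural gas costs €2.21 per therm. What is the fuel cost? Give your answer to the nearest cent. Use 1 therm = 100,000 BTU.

Heat delivered = 23,900 BTU/h × 3.2 h = 76,480 BTU
Gas input = 76,480 / 0.622 = 122,958 BTU
= 122,958 / 100,000 = 1.23 therm
Cost = 1.23 × €2.21/therm = €2.72

€2.72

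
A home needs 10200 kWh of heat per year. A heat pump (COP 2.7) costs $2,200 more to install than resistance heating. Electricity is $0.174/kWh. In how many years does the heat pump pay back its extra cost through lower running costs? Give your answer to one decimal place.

2.0 years

Resistance: 10200 kWh × $0.174 = $1,774.80/yr
Heat pump: 10200 / 2.7 = 3778 kWh in → × $0.174 = $657.33/yr
Annual savings = $1,117.47
Payback = $2,200 / $1,117.47 = 1.97 years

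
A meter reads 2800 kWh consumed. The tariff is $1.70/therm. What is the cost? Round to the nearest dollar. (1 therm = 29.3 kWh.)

$162

2800 kWh × (0.03413 therm/kWh) = 95.56 therm
Cost = 95.56 therm × $1.70/therm = $162.46 ≈ $162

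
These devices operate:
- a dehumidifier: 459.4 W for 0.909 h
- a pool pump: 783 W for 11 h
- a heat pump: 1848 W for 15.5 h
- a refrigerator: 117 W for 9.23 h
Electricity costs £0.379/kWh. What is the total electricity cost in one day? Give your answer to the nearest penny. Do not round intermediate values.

£14.69

dehumidifier: 459.4 W × 0.909 h = 418 Wh = 0.4176 kWh
pool pump: 783 W × 11 h = 8,613 Wh = 8.613 kWh
heat pump: 1848 W × 15.5 h = 28,644 Wh = 28.64 kWh
refrigerator: 117 W × 9.23 h = 1,080 Wh = 1.08 kWh
Total energy = 0.4176 + 8.613 + 28.64 + 1.08 = 38.75 kWh
Cost = 38.75 kWh × £0.379 = £14.69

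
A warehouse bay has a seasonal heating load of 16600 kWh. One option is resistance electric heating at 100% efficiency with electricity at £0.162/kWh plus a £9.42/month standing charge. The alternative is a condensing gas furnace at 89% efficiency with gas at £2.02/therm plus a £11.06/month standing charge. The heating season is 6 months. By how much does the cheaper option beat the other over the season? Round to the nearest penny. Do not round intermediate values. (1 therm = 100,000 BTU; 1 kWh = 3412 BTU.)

Heat load = 16600 kWh × 3412 = 56,639,200 BTU
Gas: input = 56,639,200 / 0.89 = 63,639,551 BTU = 636.4 therm → 636.4 × £2.02 = £1,285.52; + 6 × £11.06 standing = £1,351.88
Electric: 56,639,200 BTU / 3412 = 16,600 kWh → × £0.162 = £2,689.20; + 6 × £9.42 standing = £2,745.72
Difference = |£1,351.88 − £2,745.72| = £1,393.84

£1393.84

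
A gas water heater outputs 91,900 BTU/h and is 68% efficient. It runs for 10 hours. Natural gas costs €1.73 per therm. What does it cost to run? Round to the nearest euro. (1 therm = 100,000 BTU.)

Heat delivered = 91,900 BTU/h × 10 h = 919,000 BTU
Gas input = 919,000 / 0.68 = 1,351,471 BTU
= 1,351,471 / 100,000 = 13.51 therm
Cost = 13.51 × €1.73/therm = €23.38 ≈ €23

€23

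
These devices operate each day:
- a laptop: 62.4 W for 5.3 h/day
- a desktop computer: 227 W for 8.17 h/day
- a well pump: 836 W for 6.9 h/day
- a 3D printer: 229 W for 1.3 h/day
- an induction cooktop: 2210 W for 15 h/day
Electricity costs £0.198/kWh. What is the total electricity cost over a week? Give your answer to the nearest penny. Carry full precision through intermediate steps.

laptop: 62.4 W × 5.3 h × 7 d = 2,315 Wh = 2.315 kWh
desktop computer: 227 W × 8.17 h × 7 d = 12,982 Wh = 12.98 kWh
well pump: 836 W × 6.9 h × 7 d = 40,379 Wh = 40.38 kWh
3D printer: 229 W × 1.3 h × 7 d = 2,084 Wh = 2.084 kWh
induction cooktop: 2210 W × 15 h × 7 d = 232,050 Wh = 232.1 kWh
Total energy = 2.315 + 12.98 + 40.38 + 2.084 + 232.1 = 289.8 kWh
Cost = 289.8 kWh × £0.198 = £57.38

£57.38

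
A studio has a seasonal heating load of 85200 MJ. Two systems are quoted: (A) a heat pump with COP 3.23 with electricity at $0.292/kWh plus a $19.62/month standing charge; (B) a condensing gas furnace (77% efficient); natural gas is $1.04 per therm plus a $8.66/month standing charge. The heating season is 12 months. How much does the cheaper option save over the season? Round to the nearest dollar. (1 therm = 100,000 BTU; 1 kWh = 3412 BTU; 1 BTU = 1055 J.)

$1180

Heat load = 85200 MJ = 85,200,000,000 J / 1055 = 80,758,294 BTU
Gas: input = 80,758,294 / 0.77 = 104,880,901 BTU = 1,049 therm → 1,049 × $1.04 = $1,090.76; + 12 × $8.66 standing = $1,194.68
Heat pump: 80,758,294 BTU / 3412 = 23,670 kWh heat; / 3.23 = 7,328 kWh in → × $0.292 = $2,139.73; + 12 × $19.62 standing = $2,375.17
Difference = |$1,194.68 − $2,375.17| = $1,180.49 ≈ $1180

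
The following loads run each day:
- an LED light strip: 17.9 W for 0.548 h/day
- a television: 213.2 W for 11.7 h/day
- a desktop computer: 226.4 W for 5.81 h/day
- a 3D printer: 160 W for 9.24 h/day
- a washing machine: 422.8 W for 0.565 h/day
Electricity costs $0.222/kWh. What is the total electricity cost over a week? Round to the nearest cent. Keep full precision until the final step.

LED light strip: 17.9 W × 0.548 h × 7 d = 69 Wh = 0.06866 kWh
television: 213.2 W × 11.7 h × 7 d = 17,461 Wh = 17.46 kWh
desktop computer: 226.4 W × 5.81 h × 7 d = 9,208 Wh = 9.208 kWh
3D printer: 160 W × 9.24 h × 7 d = 10,349 Wh = 10.35 kWh
washing machine: 422.8 W × 0.565 h × 7 d = 1,672 Wh = 1.672 kWh
Total energy = 0.06866 + 17.46 + 9.208 + 10.35 + 1.672 = 38.76 kWh
Cost = 38.76 kWh × $0.222 = $8.60

$8.60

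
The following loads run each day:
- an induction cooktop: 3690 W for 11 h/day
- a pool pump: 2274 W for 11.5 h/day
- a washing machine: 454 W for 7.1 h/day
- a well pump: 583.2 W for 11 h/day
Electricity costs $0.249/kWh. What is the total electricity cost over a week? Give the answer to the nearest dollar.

$133

induction cooktop: 3690 W × 11 h × 7 d = 284,130 Wh = 284.1 kWh
pool pump: 2274 W × 11.5 h × 7 d = 183,057 Wh = 183.1 kWh
washing machine: 454 W × 7.1 h × 7 d = 22,564 Wh = 22.56 kWh
well pump: 583.2 W × 11 h × 7 d = 44,906 Wh = 44.91 kWh
Total energy = 284.1 + 183.1 + 22.56 + 44.91 = 534.7 kWh
Cost = 534.7 kWh × $0.249 = $133.13 ≈ $133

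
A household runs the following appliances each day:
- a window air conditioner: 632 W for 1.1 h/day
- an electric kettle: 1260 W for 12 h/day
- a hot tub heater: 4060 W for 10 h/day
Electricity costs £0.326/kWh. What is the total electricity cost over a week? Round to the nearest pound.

window air conditioner: 632 W × 1.1 h × 7 d = 4,866 Wh = 4.866 kWh
electric kettle: 1260 W × 12 h × 7 d = 105,840 Wh = 105.8 kWh
hot tub heater: 4060 W × 10 h × 7 d = 284,200 Wh = 284.2 kWh
Total energy = 4.866 + 105.8 + 284.2 = 394.9 kWh
Cost = 394.9 kWh × £0.326 = £128.74 ≈ £129

£129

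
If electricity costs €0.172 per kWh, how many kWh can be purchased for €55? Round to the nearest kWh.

€55 / €0.172 per kWh = 319.8 kWh

320 kWh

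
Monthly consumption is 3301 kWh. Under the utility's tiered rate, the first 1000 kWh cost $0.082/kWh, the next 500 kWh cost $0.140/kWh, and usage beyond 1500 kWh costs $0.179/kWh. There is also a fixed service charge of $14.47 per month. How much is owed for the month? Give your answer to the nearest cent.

$488.85

First 1000 kWh × $0.082 = $82.00
Next 500 kWh × $0.140 = $70.00
Remaining 1801 kWh × $0.179 = $322.38
Energy charge = $474.38; + service $14.47 = $488.85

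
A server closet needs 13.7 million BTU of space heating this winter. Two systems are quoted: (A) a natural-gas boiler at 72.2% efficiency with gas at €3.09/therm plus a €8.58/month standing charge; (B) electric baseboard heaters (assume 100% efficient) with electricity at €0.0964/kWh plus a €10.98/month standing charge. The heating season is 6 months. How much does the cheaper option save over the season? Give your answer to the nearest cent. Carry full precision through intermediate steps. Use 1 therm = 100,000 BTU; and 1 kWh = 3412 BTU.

Heat load = 13.7 × 10⁶ BTU = 13,700,000 BTU
Gas: input = 13,700,000 / 0.722 = 18,975,069 BTU = 189.8 therm → 189.8 × €3.09 = €586.33; + 6 × €8.58 standing = €637.81
Electric: 13,700,000 BTU / 3412 = 4,015 kWh → × €0.0964 = €387.07; + 6 × €10.98 standing = €452.95
Difference = |€637.81 − €452.95| = €184.86

€184.86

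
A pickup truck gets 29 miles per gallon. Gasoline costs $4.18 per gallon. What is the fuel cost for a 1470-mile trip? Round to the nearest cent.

$211.88

Fuel = 1470 mi / 29 mpg = 50.69 gal
Cost = 50.69 gal × $4.18/gal = $211.88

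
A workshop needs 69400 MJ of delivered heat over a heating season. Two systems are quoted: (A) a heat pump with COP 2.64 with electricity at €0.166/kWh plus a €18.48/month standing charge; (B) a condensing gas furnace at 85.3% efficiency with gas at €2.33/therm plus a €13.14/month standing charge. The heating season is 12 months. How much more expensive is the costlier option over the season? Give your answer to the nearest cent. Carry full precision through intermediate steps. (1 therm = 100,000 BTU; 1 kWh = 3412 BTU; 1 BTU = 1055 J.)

Heat load = 69400 MJ = 69,400,000,000 J / 1055 = 65,781,991 BTU
Gas: input = 65,781,991 / 0.853 = 77,118,395 BTU = 771.2 therm → 771.2 × €2.33 = €1,796.86; + 12 × €13.14 standing = €1,954.54
Heat pump: 65,781,991 BTU / 3412 = 19,280 kWh heat; / 2.64 = 7,303 kWh in → × €0.166 = €1,212.28; + 12 × €18.48 standing = €1,434.04
Difference = |€1,954.54 − €1,434.04| = €520.50

€520.50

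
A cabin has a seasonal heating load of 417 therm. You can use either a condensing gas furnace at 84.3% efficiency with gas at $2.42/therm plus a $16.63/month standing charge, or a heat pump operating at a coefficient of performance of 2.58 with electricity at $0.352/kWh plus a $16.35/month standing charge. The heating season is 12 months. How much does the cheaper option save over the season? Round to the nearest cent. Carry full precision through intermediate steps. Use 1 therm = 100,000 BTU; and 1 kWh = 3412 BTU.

$467.00

Heat load = 417 therm × 100,000 = 41,700,000 BTU
Gas: input = 41,700,000 / 0.843 = 49,466,192 BTU = 494.7 therm → 494.7 × $2.42 = $1,197.08; + 12 × $16.63 standing = $1,396.64
Heat pump: 41,700,000 BTU / 3412 = 12,220 kWh heat; / 2.58 = 4,737 kWh in → × $0.352 = $1,667.44; + 12 × $16.35 standing = $1,863.64
Difference = |$1,396.64 − $1,863.64| = $467.00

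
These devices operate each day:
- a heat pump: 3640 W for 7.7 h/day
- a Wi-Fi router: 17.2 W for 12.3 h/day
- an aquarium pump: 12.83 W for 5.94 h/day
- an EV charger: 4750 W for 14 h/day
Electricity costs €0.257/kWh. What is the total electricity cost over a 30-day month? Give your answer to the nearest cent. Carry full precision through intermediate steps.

heat pump: 3640 W × 7.7 h × 30 d = 840,840 Wh = 840.8 kWh
Wi-Fi router: 17.2 W × 12.3 h × 30 d = 6,347 Wh = 6.347 kWh
aquarium pump: 12.83 W × 5.94 h × 30 d = 2,286 Wh = 2.286 kWh
EV charger: 4750 W × 14 h × 30 d = 1,995,000 Wh = 1,995 kWh
Total energy = 840.8 + 6.347 + 2.286 + 1,995 = 2,844 kWh
Cost = 2,844 kWh × €0.257 = €731.03

€731.03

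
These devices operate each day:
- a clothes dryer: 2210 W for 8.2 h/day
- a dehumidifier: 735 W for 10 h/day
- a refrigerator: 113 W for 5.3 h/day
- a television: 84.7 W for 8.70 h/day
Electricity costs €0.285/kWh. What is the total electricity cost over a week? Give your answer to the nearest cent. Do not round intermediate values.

€53.48

clothes dryer: 2210 W × 8.2 h × 7 d = 126,854 Wh = 126.9 kWh
dehumidifier: 735 W × 10 h × 7 d = 51,450 Wh = 51.45 kWh
refrigerator: 113 W × 5.3 h × 7 d = 4,192 Wh = 4.192 kWh
television: 84.7 W × 8.70 h × 7 d = 5,158 Wh = 5.158 kWh
Total energy = 126.9 + 51.45 + 4.192 + 5.158 = 187.7 kWh
Cost = 187.7 kWh × €0.285 = €53.48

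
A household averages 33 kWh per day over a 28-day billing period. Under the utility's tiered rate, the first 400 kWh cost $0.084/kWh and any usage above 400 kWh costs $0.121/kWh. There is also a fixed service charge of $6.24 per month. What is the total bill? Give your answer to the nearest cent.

$103.24

Usage = 33 kWh/day × 28 days = 924 kWh
First 400 kWh × $0.084 = $33.60
Remaining 524 kWh × $0.121 = $63.40
Energy charge = $97.00; + service $6.24 = $103.24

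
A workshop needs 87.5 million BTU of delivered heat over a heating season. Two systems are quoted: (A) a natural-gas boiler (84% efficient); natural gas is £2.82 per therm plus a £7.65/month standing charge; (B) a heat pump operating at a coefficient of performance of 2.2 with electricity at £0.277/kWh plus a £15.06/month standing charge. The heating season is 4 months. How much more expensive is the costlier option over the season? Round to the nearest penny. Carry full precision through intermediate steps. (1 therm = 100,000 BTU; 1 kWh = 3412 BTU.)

£321.05

Heat load = 87.5 × 10⁶ BTU = 87,500,000 BTU
Gas: input = 87,500,000 / 0.84 = 104,166,667 BTU = 1,042 therm → 1,042 × £2.82 = £2,937.50; + 4 × £7.65 standing = £2,968.10
Heat pump: 87,500,000 BTU / 3412 = 25,640 kWh heat; / 2.2 = 11,660 kWh in → × £0.277 = £3,228.91; + 4 × £15.06 standing = £3,289.15
Difference = |£2,968.10 − £3,289.15| = £321.05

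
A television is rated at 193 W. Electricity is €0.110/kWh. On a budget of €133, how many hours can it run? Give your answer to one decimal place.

6264.7 h

Energy budget = €133 / €0.110 per kWh = 1,209 kWh = 1,209,091 Wh
Runtime = 1,209,091 Wh / 193 W = 6,265 h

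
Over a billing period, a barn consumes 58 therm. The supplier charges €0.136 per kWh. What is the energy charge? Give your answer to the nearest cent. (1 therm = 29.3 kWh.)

€231.12

58 therm × (29.3 kWh/therm) = 1,699 kWh
Cost = 1,699 kWh × €0.136/kWh = €231.12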